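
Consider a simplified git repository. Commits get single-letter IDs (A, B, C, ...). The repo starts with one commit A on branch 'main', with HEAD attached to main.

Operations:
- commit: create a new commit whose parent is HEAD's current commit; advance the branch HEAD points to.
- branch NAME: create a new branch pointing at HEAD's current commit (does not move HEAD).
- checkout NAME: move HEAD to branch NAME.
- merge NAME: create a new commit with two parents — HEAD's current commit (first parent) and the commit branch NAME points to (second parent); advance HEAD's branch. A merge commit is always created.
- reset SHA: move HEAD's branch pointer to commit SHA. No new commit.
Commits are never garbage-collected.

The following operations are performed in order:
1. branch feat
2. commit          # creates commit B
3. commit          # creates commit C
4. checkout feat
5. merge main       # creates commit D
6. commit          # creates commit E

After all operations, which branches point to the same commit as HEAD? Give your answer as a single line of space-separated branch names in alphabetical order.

After op 1 (branch): HEAD=main@A [feat=A main=A]
After op 2 (commit): HEAD=main@B [feat=A main=B]
After op 3 (commit): HEAD=main@C [feat=A main=C]
After op 4 (checkout): HEAD=feat@A [feat=A main=C]
After op 5 (merge): HEAD=feat@D [feat=D main=C]
After op 6 (commit): HEAD=feat@E [feat=E main=C]

Answer: feat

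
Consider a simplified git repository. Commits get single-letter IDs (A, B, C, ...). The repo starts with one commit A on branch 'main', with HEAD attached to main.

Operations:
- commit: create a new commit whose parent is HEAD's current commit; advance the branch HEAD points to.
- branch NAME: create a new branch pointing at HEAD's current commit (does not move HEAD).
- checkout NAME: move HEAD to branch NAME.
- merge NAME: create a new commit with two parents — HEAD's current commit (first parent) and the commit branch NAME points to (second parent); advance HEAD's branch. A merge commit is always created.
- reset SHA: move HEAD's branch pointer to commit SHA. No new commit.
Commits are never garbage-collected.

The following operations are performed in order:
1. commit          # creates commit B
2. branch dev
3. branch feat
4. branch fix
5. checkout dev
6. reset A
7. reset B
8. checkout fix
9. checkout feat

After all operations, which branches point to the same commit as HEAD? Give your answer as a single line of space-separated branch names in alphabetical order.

Answer: dev feat fix main

Derivation:
After op 1 (commit): HEAD=main@B [main=B]
After op 2 (branch): HEAD=main@B [dev=B main=B]
After op 3 (branch): HEAD=main@B [dev=B feat=B main=B]
After op 4 (branch): HEAD=main@B [dev=B feat=B fix=B main=B]
After op 5 (checkout): HEAD=dev@B [dev=B feat=B fix=B main=B]
After op 6 (reset): HEAD=dev@A [dev=A feat=B fix=B main=B]
After op 7 (reset): HEAD=dev@B [dev=B feat=B fix=B main=B]
After op 8 (checkout): HEAD=fix@B [dev=B feat=B fix=B main=B]
After op 9 (checkout): HEAD=feat@B [dev=B feat=B fix=B main=B]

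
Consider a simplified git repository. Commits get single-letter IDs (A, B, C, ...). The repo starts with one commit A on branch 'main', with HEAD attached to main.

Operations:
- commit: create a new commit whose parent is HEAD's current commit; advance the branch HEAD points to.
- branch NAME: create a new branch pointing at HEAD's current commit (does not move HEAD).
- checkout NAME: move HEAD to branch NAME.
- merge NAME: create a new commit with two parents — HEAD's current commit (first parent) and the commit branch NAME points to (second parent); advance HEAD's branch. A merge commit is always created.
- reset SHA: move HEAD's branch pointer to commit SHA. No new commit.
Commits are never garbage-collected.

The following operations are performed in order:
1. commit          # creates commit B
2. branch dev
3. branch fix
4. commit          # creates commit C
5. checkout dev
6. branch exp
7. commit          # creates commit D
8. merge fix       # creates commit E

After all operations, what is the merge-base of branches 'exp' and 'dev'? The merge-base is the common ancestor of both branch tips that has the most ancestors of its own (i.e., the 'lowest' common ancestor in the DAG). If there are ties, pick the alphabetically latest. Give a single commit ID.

Answer: B

Derivation:
After op 1 (commit): HEAD=main@B [main=B]
After op 2 (branch): HEAD=main@B [dev=B main=B]
After op 3 (branch): HEAD=main@B [dev=B fix=B main=B]
After op 4 (commit): HEAD=main@C [dev=B fix=B main=C]
After op 5 (checkout): HEAD=dev@B [dev=B fix=B main=C]
After op 6 (branch): HEAD=dev@B [dev=B exp=B fix=B main=C]
After op 7 (commit): HEAD=dev@D [dev=D exp=B fix=B main=C]
After op 8 (merge): HEAD=dev@E [dev=E exp=B fix=B main=C]
ancestors(exp=B): ['A', 'B']
ancestors(dev=E): ['A', 'B', 'D', 'E']
common: ['A', 'B']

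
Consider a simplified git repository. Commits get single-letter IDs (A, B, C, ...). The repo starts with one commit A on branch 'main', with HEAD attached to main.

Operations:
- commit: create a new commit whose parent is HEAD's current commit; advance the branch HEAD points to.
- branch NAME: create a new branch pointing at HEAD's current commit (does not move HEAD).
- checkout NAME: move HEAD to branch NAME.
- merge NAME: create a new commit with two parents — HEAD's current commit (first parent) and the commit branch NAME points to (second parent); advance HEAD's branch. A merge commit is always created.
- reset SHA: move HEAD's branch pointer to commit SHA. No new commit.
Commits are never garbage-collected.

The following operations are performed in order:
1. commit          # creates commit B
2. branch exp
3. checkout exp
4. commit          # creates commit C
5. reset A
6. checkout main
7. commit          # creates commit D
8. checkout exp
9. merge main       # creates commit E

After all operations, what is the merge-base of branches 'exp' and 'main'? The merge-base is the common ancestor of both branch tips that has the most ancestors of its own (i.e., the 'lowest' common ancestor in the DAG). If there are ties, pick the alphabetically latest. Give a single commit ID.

After op 1 (commit): HEAD=main@B [main=B]
After op 2 (branch): HEAD=main@B [exp=B main=B]
After op 3 (checkout): HEAD=exp@B [exp=B main=B]
After op 4 (commit): HEAD=exp@C [exp=C main=B]
After op 5 (reset): HEAD=exp@A [exp=A main=B]
After op 6 (checkout): HEAD=main@B [exp=A main=B]
After op 7 (commit): HEAD=main@D [exp=A main=D]
After op 8 (checkout): HEAD=exp@A [exp=A main=D]
After op 9 (merge): HEAD=exp@E [exp=E main=D]
ancestors(exp=E): ['A', 'B', 'D', 'E']
ancestors(main=D): ['A', 'B', 'D']
common: ['A', 'B', 'D']

Answer: D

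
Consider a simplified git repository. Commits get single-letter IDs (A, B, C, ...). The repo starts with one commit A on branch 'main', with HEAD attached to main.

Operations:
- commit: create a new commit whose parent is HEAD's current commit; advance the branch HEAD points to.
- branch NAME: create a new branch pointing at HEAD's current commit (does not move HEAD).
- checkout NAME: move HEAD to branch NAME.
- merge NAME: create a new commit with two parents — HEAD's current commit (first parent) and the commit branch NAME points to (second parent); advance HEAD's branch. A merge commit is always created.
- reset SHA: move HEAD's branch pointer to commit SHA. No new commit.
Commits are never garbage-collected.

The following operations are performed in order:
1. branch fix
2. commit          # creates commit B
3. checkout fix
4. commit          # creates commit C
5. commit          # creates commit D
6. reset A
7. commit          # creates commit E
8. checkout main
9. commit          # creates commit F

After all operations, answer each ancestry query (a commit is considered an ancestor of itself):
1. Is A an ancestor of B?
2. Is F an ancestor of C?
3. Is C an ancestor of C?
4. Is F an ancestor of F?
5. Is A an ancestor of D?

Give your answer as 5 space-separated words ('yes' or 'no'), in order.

After op 1 (branch): HEAD=main@A [fix=A main=A]
After op 2 (commit): HEAD=main@B [fix=A main=B]
After op 3 (checkout): HEAD=fix@A [fix=A main=B]
After op 4 (commit): HEAD=fix@C [fix=C main=B]
After op 5 (commit): HEAD=fix@D [fix=D main=B]
After op 6 (reset): HEAD=fix@A [fix=A main=B]
After op 7 (commit): HEAD=fix@E [fix=E main=B]
After op 8 (checkout): HEAD=main@B [fix=E main=B]
After op 9 (commit): HEAD=main@F [fix=E main=F]
ancestors(B) = {A,B}; A in? yes
ancestors(C) = {A,C}; F in? no
ancestors(C) = {A,C}; C in? yes
ancestors(F) = {A,B,F}; F in? yes
ancestors(D) = {A,C,D}; A in? yes

Answer: yes no yes yes yes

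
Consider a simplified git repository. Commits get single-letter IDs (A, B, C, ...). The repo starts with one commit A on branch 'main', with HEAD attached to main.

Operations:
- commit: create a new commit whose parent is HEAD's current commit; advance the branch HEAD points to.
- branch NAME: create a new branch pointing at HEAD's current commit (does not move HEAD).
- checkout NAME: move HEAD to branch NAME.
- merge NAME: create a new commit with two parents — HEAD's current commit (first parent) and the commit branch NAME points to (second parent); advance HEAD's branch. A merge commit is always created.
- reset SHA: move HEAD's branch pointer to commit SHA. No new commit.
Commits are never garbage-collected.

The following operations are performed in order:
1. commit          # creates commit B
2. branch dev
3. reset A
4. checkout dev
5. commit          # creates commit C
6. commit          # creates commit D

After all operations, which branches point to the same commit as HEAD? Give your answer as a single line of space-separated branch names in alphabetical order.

Answer: dev

Derivation:
After op 1 (commit): HEAD=main@B [main=B]
After op 2 (branch): HEAD=main@B [dev=B main=B]
After op 3 (reset): HEAD=main@A [dev=B main=A]
After op 4 (checkout): HEAD=dev@B [dev=B main=A]
After op 5 (commit): HEAD=dev@C [dev=C main=A]
After op 6 (commit): HEAD=dev@D [dev=D main=A]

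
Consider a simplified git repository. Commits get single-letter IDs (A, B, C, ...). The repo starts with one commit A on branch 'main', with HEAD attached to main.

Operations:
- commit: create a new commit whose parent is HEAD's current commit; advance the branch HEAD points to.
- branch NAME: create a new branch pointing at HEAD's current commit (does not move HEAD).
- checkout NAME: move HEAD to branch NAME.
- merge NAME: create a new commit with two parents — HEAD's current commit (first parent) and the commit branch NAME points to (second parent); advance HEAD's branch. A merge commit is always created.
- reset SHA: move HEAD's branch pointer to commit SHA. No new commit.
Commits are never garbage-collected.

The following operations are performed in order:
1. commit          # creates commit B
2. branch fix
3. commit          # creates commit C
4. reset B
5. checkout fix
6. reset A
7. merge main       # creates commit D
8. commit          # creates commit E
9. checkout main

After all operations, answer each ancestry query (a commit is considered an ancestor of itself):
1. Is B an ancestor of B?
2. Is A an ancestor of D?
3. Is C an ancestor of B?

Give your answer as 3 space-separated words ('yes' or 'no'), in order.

After op 1 (commit): HEAD=main@B [main=B]
After op 2 (branch): HEAD=main@B [fix=B main=B]
After op 3 (commit): HEAD=main@C [fix=B main=C]
After op 4 (reset): HEAD=main@B [fix=B main=B]
After op 5 (checkout): HEAD=fix@B [fix=B main=B]
After op 6 (reset): HEAD=fix@A [fix=A main=B]
After op 7 (merge): HEAD=fix@D [fix=D main=B]
After op 8 (commit): HEAD=fix@E [fix=E main=B]
After op 9 (checkout): HEAD=main@B [fix=E main=B]
ancestors(B) = {A,B}; B in? yes
ancestors(D) = {A,B,D}; A in? yes
ancestors(B) = {A,B}; C in? no

Answer: yes yes no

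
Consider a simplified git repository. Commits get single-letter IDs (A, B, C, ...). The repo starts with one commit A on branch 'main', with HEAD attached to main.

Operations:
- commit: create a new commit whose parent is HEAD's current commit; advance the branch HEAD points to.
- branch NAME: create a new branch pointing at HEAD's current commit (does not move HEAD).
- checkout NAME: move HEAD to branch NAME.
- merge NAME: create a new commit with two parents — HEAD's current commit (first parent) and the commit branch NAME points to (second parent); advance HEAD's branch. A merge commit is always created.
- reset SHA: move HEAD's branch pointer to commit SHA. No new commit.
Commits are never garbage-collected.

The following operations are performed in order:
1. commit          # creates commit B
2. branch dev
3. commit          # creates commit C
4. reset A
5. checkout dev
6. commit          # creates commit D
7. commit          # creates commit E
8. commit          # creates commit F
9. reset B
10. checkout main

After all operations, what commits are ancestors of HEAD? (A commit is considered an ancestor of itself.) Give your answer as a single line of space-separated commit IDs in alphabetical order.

Answer: A

Derivation:
After op 1 (commit): HEAD=main@B [main=B]
After op 2 (branch): HEAD=main@B [dev=B main=B]
After op 3 (commit): HEAD=main@C [dev=B main=C]
After op 4 (reset): HEAD=main@A [dev=B main=A]
After op 5 (checkout): HEAD=dev@B [dev=B main=A]
After op 6 (commit): HEAD=dev@D [dev=D main=A]
After op 7 (commit): HEAD=dev@E [dev=E main=A]
After op 8 (commit): HEAD=dev@F [dev=F main=A]
After op 9 (reset): HEAD=dev@B [dev=B main=A]
After op 10 (checkout): HEAD=main@A [dev=B main=A]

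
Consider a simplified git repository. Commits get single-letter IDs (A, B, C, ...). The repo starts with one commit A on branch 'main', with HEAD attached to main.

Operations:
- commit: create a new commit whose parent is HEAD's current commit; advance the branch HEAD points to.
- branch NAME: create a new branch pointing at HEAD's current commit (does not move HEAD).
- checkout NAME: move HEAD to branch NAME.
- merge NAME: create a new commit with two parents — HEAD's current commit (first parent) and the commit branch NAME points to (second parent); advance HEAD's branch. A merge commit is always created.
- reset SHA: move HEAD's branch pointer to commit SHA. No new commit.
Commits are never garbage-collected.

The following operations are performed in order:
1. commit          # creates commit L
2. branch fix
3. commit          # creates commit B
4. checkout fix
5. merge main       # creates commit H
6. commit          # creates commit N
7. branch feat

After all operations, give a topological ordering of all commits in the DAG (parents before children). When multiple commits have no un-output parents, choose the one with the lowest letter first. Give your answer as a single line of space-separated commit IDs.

After op 1 (commit): HEAD=main@L [main=L]
After op 2 (branch): HEAD=main@L [fix=L main=L]
After op 3 (commit): HEAD=main@B [fix=L main=B]
After op 4 (checkout): HEAD=fix@L [fix=L main=B]
After op 5 (merge): HEAD=fix@H [fix=H main=B]
After op 6 (commit): HEAD=fix@N [fix=N main=B]
After op 7 (branch): HEAD=fix@N [feat=N fix=N main=B]
commit A: parents=[]
commit B: parents=['L']
commit H: parents=['L', 'B']
commit L: parents=['A']
commit N: parents=['H']

Answer: A L B H N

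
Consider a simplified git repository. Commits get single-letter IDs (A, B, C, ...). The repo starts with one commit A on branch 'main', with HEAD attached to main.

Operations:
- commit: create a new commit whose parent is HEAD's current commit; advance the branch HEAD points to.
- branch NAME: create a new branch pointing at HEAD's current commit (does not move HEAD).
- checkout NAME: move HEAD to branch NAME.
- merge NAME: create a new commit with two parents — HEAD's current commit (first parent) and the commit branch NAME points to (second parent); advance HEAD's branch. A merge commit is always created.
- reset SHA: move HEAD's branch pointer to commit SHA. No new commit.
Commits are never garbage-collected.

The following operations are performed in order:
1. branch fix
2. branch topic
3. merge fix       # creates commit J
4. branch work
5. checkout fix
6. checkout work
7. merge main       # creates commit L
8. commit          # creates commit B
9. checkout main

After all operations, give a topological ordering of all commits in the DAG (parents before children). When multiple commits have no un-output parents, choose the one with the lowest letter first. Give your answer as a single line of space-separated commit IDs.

Answer: A J L B

Derivation:
After op 1 (branch): HEAD=main@A [fix=A main=A]
After op 2 (branch): HEAD=main@A [fix=A main=A topic=A]
After op 3 (merge): HEAD=main@J [fix=A main=J topic=A]
After op 4 (branch): HEAD=main@J [fix=A main=J topic=A work=J]
After op 5 (checkout): HEAD=fix@A [fix=A main=J topic=A work=J]
After op 6 (checkout): HEAD=work@J [fix=A main=J topic=A work=J]
After op 7 (merge): HEAD=work@L [fix=A main=J topic=A work=L]
After op 8 (commit): HEAD=work@B [fix=A main=J topic=A work=B]
After op 9 (checkout): HEAD=main@J [fix=A main=J topic=A work=B]
commit A: parents=[]
commit B: parents=['L']
commit J: parents=['A', 'A']
commit L: parents=['J', 'J']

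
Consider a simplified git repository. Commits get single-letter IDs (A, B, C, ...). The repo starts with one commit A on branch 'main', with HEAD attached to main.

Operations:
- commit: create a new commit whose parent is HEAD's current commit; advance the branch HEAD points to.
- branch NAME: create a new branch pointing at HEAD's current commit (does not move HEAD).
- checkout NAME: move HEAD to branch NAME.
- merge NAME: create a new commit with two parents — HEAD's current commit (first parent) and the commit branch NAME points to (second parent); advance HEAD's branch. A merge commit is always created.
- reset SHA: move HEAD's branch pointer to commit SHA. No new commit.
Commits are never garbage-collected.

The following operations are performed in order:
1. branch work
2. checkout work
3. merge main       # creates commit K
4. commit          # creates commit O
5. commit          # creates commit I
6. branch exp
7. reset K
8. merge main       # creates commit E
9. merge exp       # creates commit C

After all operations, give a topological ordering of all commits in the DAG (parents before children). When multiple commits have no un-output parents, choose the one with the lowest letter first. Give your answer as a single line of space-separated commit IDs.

After op 1 (branch): HEAD=main@A [main=A work=A]
After op 2 (checkout): HEAD=work@A [main=A work=A]
After op 3 (merge): HEAD=work@K [main=A work=K]
After op 4 (commit): HEAD=work@O [main=A work=O]
After op 5 (commit): HEAD=work@I [main=A work=I]
After op 6 (branch): HEAD=work@I [exp=I main=A work=I]
After op 7 (reset): HEAD=work@K [exp=I main=A work=K]
After op 8 (merge): HEAD=work@E [exp=I main=A work=E]
After op 9 (merge): HEAD=work@C [exp=I main=A work=C]
commit A: parents=[]
commit C: parents=['E', 'I']
commit E: parents=['K', 'A']
commit I: parents=['O']
commit K: parents=['A', 'A']
commit O: parents=['K']

Answer: A K E O I C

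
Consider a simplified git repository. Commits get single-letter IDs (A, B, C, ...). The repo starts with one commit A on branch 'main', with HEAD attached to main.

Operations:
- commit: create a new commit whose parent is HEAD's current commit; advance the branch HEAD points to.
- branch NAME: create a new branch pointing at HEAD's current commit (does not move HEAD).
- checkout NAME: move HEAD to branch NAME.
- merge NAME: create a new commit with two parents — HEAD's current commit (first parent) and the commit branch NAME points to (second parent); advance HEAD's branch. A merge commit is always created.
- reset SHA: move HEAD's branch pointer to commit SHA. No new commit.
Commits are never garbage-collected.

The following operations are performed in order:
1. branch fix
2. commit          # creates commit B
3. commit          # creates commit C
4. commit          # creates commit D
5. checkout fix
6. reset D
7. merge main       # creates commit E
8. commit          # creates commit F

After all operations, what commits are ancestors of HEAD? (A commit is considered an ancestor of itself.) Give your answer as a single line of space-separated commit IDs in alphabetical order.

Answer: A B C D E F

Derivation:
After op 1 (branch): HEAD=main@A [fix=A main=A]
After op 2 (commit): HEAD=main@B [fix=A main=B]
After op 3 (commit): HEAD=main@C [fix=A main=C]
After op 4 (commit): HEAD=main@D [fix=A main=D]
After op 5 (checkout): HEAD=fix@A [fix=A main=D]
After op 6 (reset): HEAD=fix@D [fix=D main=D]
After op 7 (merge): HEAD=fix@E [fix=E main=D]
After op 8 (commit): HEAD=fix@F [fix=F main=D]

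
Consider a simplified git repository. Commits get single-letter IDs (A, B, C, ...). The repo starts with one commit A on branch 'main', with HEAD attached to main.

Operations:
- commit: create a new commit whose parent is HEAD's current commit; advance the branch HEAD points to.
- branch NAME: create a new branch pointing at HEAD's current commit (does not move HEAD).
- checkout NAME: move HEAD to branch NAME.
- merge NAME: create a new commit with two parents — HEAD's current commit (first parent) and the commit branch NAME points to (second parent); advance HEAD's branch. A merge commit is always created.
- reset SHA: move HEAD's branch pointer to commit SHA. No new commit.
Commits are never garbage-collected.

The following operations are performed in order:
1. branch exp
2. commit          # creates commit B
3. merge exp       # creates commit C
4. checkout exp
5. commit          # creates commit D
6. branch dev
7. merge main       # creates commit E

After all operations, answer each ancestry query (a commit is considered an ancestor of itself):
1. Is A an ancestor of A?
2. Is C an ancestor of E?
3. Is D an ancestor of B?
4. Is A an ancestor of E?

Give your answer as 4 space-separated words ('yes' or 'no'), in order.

After op 1 (branch): HEAD=main@A [exp=A main=A]
After op 2 (commit): HEAD=main@B [exp=A main=B]
After op 3 (merge): HEAD=main@C [exp=A main=C]
After op 4 (checkout): HEAD=exp@A [exp=A main=C]
After op 5 (commit): HEAD=exp@D [exp=D main=C]
After op 6 (branch): HEAD=exp@D [dev=D exp=D main=C]
After op 7 (merge): HEAD=exp@E [dev=D exp=E main=C]
ancestors(A) = {A}; A in? yes
ancestors(E) = {A,B,C,D,E}; C in? yes
ancestors(B) = {A,B}; D in? no
ancestors(E) = {A,B,C,D,E}; A in? yes

Answer: yes yes no yes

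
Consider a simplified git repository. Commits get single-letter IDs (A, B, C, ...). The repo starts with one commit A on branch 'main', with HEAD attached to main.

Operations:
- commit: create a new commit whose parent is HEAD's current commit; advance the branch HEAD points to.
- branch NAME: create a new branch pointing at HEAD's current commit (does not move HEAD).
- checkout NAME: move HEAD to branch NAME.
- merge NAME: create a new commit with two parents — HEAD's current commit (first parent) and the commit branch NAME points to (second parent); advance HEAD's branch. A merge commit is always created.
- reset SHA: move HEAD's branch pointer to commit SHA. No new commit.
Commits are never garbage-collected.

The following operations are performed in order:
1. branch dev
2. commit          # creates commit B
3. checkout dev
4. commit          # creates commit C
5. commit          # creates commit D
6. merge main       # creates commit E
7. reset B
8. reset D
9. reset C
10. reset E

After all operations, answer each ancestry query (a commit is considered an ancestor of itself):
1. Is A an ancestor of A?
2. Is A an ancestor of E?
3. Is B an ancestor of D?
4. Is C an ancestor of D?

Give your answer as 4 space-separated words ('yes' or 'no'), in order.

After op 1 (branch): HEAD=main@A [dev=A main=A]
After op 2 (commit): HEAD=main@B [dev=A main=B]
After op 3 (checkout): HEAD=dev@A [dev=A main=B]
After op 4 (commit): HEAD=dev@C [dev=C main=B]
After op 5 (commit): HEAD=dev@D [dev=D main=B]
After op 6 (merge): HEAD=dev@E [dev=E main=B]
After op 7 (reset): HEAD=dev@B [dev=B main=B]
After op 8 (reset): HEAD=dev@D [dev=D main=B]
After op 9 (reset): HEAD=dev@C [dev=C main=B]
After op 10 (reset): HEAD=dev@E [dev=E main=B]
ancestors(A) = {A}; A in? yes
ancestors(E) = {A,B,C,D,E}; A in? yes
ancestors(D) = {A,C,D}; B in? no
ancestors(D) = {A,C,D}; C in? yes

Answer: yes yes no yes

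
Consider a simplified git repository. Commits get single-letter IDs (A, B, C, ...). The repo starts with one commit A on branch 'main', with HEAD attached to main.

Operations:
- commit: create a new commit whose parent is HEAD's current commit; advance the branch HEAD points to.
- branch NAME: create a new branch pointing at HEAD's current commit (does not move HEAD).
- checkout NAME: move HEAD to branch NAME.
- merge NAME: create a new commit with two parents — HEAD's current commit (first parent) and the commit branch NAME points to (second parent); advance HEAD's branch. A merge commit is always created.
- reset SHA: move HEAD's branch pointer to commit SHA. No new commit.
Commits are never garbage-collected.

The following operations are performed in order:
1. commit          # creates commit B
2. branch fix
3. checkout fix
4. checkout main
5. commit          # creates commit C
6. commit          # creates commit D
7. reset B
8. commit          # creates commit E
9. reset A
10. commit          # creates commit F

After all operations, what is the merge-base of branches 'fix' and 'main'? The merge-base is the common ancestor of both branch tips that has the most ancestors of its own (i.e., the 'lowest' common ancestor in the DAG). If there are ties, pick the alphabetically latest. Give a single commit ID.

Answer: A

Derivation:
After op 1 (commit): HEAD=main@B [main=B]
After op 2 (branch): HEAD=main@B [fix=B main=B]
After op 3 (checkout): HEAD=fix@B [fix=B main=B]
After op 4 (checkout): HEAD=main@B [fix=B main=B]
After op 5 (commit): HEAD=main@C [fix=B main=C]
After op 6 (commit): HEAD=main@D [fix=B main=D]
After op 7 (reset): HEAD=main@B [fix=B main=B]
After op 8 (commit): HEAD=main@E [fix=B main=E]
After op 9 (reset): HEAD=main@A [fix=B main=A]
After op 10 (commit): HEAD=main@F [fix=B main=F]
ancestors(fix=B): ['A', 'B']
ancestors(main=F): ['A', 'F']
common: ['A']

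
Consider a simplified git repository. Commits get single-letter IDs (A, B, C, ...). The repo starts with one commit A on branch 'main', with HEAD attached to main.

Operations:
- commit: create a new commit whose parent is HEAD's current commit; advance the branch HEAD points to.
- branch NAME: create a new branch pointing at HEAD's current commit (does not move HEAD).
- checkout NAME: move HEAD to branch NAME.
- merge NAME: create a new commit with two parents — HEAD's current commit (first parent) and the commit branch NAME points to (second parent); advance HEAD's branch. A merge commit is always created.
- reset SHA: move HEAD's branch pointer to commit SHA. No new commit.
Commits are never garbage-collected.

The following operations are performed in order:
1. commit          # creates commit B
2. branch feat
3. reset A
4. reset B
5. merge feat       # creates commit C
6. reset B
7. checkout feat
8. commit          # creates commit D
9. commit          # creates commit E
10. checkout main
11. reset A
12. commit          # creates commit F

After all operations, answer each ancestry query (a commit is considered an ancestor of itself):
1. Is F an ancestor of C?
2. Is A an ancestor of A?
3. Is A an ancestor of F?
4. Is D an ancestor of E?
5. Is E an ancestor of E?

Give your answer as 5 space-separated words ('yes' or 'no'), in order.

Answer: no yes yes yes yes

Derivation:
After op 1 (commit): HEAD=main@B [main=B]
After op 2 (branch): HEAD=main@B [feat=B main=B]
After op 3 (reset): HEAD=main@A [feat=B main=A]
After op 4 (reset): HEAD=main@B [feat=B main=B]
After op 5 (merge): HEAD=main@C [feat=B main=C]
After op 6 (reset): HEAD=main@B [feat=B main=B]
After op 7 (checkout): HEAD=feat@B [feat=B main=B]
After op 8 (commit): HEAD=feat@D [feat=D main=B]
After op 9 (commit): HEAD=feat@E [feat=E main=B]
After op 10 (checkout): HEAD=main@B [feat=E main=B]
After op 11 (reset): HEAD=main@A [feat=E main=A]
After op 12 (commit): HEAD=main@F [feat=E main=F]
ancestors(C) = {A,B,C}; F in? no
ancestors(A) = {A}; A in? yes
ancestors(F) = {A,F}; A in? yes
ancestors(E) = {A,B,D,E}; D in? yes
ancestors(E) = {A,B,D,E}; E in? yes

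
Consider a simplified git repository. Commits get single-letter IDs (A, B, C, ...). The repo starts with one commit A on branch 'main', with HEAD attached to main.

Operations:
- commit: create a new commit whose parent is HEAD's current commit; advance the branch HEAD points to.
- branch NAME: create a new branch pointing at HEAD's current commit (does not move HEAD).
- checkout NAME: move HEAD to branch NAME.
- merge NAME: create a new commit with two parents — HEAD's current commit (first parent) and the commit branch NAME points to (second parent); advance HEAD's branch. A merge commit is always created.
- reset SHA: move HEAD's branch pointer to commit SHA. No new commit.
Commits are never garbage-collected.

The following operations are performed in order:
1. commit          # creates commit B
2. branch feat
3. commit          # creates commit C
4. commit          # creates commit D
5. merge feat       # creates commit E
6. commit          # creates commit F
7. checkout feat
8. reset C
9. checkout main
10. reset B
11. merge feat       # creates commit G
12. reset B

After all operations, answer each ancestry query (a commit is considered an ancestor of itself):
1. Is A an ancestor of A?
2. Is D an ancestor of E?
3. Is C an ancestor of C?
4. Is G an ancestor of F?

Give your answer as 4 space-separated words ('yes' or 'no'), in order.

Answer: yes yes yes no

Derivation:
After op 1 (commit): HEAD=main@B [main=B]
After op 2 (branch): HEAD=main@B [feat=B main=B]
After op 3 (commit): HEAD=main@C [feat=B main=C]
After op 4 (commit): HEAD=main@D [feat=B main=D]
After op 5 (merge): HEAD=main@E [feat=B main=E]
After op 6 (commit): HEAD=main@F [feat=B main=F]
After op 7 (checkout): HEAD=feat@B [feat=B main=F]
After op 8 (reset): HEAD=feat@C [feat=C main=F]
After op 9 (checkout): HEAD=main@F [feat=C main=F]
After op 10 (reset): HEAD=main@B [feat=C main=B]
After op 11 (merge): HEAD=main@G [feat=C main=G]
After op 12 (reset): HEAD=main@B [feat=C main=B]
ancestors(A) = {A}; A in? yes
ancestors(E) = {A,B,C,D,E}; D in? yes
ancestors(C) = {A,B,C}; C in? yes
ancestors(F) = {A,B,C,D,E,F}; G in? no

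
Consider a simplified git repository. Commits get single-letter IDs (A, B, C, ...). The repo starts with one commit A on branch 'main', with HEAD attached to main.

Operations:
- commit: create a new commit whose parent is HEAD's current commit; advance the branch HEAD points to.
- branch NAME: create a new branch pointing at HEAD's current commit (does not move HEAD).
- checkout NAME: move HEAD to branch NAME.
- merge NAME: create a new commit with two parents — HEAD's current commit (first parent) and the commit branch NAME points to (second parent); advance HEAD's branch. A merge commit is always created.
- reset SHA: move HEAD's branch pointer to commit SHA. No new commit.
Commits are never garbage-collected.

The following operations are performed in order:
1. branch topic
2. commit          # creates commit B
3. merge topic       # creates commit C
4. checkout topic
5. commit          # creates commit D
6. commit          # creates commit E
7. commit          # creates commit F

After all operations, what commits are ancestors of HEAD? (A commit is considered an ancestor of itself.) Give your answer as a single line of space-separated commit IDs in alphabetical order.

Answer: A D E F

Derivation:
After op 1 (branch): HEAD=main@A [main=A topic=A]
After op 2 (commit): HEAD=main@B [main=B topic=A]
After op 3 (merge): HEAD=main@C [main=C topic=A]
After op 4 (checkout): HEAD=topic@A [main=C topic=A]
After op 5 (commit): HEAD=topic@D [main=C topic=D]
After op 6 (commit): HEAD=topic@E [main=C topic=E]
After op 7 (commit): HEAD=topic@F [main=C topic=F]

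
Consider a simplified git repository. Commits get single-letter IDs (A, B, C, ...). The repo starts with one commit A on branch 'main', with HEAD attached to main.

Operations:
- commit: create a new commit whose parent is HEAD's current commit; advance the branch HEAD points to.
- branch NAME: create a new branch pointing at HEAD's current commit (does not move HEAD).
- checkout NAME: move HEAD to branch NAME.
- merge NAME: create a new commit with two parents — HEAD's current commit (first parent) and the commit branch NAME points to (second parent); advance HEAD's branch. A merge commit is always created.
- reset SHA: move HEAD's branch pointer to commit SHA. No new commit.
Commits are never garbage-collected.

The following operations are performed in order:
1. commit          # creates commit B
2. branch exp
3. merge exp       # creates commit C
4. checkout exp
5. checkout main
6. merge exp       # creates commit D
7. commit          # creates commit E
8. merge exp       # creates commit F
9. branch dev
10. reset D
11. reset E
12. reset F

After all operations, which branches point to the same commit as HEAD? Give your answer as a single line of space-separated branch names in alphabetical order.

Answer: dev main

Derivation:
After op 1 (commit): HEAD=main@B [main=B]
After op 2 (branch): HEAD=main@B [exp=B main=B]
After op 3 (merge): HEAD=main@C [exp=B main=C]
After op 4 (checkout): HEAD=exp@B [exp=B main=C]
After op 5 (checkout): HEAD=main@C [exp=B main=C]
After op 6 (merge): HEAD=main@D [exp=B main=D]
After op 7 (commit): HEAD=main@E [exp=B main=E]
After op 8 (merge): HEAD=main@F [exp=B main=F]
After op 9 (branch): HEAD=main@F [dev=F exp=B main=F]
After op 10 (reset): HEAD=main@D [dev=F exp=B main=D]
After op 11 (reset): HEAD=main@E [dev=F exp=B main=E]
After op 12 (reset): HEAD=main@F [dev=F exp=B main=F]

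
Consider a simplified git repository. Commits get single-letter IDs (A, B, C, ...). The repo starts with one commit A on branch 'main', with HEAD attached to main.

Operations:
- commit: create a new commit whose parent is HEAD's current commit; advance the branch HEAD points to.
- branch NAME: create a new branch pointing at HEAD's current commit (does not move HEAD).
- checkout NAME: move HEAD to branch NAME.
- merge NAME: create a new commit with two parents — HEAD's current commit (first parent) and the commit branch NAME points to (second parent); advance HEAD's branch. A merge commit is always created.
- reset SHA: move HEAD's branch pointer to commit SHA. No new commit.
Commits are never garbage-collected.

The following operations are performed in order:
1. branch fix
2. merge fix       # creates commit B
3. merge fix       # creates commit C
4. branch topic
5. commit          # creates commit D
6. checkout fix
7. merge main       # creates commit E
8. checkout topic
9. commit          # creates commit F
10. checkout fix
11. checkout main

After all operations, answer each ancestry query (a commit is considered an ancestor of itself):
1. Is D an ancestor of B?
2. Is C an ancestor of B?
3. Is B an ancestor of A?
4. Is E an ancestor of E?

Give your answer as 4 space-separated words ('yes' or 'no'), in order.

After op 1 (branch): HEAD=main@A [fix=A main=A]
After op 2 (merge): HEAD=main@B [fix=A main=B]
After op 3 (merge): HEAD=main@C [fix=A main=C]
After op 4 (branch): HEAD=main@C [fix=A main=C topic=C]
After op 5 (commit): HEAD=main@D [fix=A main=D topic=C]
After op 6 (checkout): HEAD=fix@A [fix=A main=D topic=C]
After op 7 (merge): HEAD=fix@E [fix=E main=D topic=C]
After op 8 (checkout): HEAD=topic@C [fix=E main=D topic=C]
After op 9 (commit): HEAD=topic@F [fix=E main=D topic=F]
After op 10 (checkout): HEAD=fix@E [fix=E main=D topic=F]
After op 11 (checkout): HEAD=main@D [fix=E main=D topic=F]
ancestors(B) = {A,B}; D in? no
ancestors(B) = {A,B}; C in? no
ancestors(A) = {A}; B in? no
ancestors(E) = {A,B,C,D,E}; E in? yes

Answer: no no no yes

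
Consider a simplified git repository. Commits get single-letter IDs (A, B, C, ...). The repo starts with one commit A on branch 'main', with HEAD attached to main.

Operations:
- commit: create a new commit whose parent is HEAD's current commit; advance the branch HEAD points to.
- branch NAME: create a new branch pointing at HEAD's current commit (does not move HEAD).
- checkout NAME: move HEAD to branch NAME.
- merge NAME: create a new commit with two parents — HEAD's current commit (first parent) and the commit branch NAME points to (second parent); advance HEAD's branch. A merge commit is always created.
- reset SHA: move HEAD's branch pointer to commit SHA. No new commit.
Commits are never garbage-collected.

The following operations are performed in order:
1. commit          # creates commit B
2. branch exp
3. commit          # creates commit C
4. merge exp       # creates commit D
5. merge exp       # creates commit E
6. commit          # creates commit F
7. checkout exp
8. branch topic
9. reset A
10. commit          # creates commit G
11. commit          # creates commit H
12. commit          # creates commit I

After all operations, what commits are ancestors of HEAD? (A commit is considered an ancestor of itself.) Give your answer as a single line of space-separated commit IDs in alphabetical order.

After op 1 (commit): HEAD=main@B [main=B]
After op 2 (branch): HEAD=main@B [exp=B main=B]
After op 3 (commit): HEAD=main@C [exp=B main=C]
After op 4 (merge): HEAD=main@D [exp=B main=D]
After op 5 (merge): HEAD=main@E [exp=B main=E]
After op 6 (commit): HEAD=main@F [exp=B main=F]
After op 7 (checkout): HEAD=exp@B [exp=B main=F]
After op 8 (branch): HEAD=exp@B [exp=B main=F topic=B]
After op 9 (reset): HEAD=exp@A [exp=A main=F topic=B]
After op 10 (commit): HEAD=exp@G [exp=G main=F topic=B]
After op 11 (commit): HEAD=exp@H [exp=H main=F topic=B]
After op 12 (commit): HEAD=exp@I [exp=I main=F topic=B]

Answer: A G H I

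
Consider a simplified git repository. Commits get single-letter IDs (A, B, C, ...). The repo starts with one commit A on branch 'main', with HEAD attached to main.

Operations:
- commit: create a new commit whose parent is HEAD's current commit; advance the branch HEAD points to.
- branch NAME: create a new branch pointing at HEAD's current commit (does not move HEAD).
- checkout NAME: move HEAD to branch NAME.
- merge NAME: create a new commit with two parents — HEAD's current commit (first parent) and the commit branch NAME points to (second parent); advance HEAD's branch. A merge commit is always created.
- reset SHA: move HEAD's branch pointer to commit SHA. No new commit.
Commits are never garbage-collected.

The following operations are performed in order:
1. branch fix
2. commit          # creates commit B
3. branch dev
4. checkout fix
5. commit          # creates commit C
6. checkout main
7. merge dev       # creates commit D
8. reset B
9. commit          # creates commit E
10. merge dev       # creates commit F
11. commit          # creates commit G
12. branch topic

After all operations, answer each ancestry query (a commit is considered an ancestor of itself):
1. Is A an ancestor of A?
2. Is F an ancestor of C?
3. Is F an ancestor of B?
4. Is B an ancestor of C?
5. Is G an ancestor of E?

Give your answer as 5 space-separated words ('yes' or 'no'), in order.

After op 1 (branch): HEAD=main@A [fix=A main=A]
After op 2 (commit): HEAD=main@B [fix=A main=B]
After op 3 (branch): HEAD=main@B [dev=B fix=A main=B]
After op 4 (checkout): HEAD=fix@A [dev=B fix=A main=B]
After op 5 (commit): HEAD=fix@C [dev=B fix=C main=B]
After op 6 (checkout): HEAD=main@B [dev=B fix=C main=B]
After op 7 (merge): HEAD=main@D [dev=B fix=C main=D]
After op 8 (reset): HEAD=main@B [dev=B fix=C main=B]
After op 9 (commit): HEAD=main@E [dev=B fix=C main=E]
After op 10 (merge): HEAD=main@F [dev=B fix=C main=F]
After op 11 (commit): HEAD=main@G [dev=B fix=C main=G]
After op 12 (branch): HEAD=main@G [dev=B fix=C main=G topic=G]
ancestors(A) = {A}; A in? yes
ancestors(C) = {A,C}; F in? no
ancestors(B) = {A,B}; F in? no
ancestors(C) = {A,C}; B in? no
ancestors(E) = {A,B,E}; G in? no

Answer: yes no no no no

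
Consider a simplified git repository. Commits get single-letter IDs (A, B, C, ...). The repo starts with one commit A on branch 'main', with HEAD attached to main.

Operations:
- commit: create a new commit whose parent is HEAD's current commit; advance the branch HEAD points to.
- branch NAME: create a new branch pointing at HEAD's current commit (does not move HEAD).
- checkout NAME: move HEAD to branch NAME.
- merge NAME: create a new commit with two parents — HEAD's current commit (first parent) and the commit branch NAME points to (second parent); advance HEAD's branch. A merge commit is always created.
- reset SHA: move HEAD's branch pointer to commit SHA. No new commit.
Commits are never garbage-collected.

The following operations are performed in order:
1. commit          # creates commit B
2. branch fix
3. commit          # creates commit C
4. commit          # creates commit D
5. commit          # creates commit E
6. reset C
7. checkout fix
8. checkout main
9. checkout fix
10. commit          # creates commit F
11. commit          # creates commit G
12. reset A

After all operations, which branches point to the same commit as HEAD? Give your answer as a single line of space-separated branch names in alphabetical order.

Answer: fix

Derivation:
After op 1 (commit): HEAD=main@B [main=B]
After op 2 (branch): HEAD=main@B [fix=B main=B]
After op 3 (commit): HEAD=main@C [fix=B main=C]
After op 4 (commit): HEAD=main@D [fix=B main=D]
After op 5 (commit): HEAD=main@E [fix=B main=E]
After op 6 (reset): HEAD=main@C [fix=B main=C]
After op 7 (checkout): HEAD=fix@B [fix=B main=C]
After op 8 (checkout): HEAD=main@C [fix=B main=C]
After op 9 (checkout): HEAD=fix@B [fix=B main=C]
After op 10 (commit): HEAD=fix@F [fix=F main=C]
After op 11 (commit): HEAD=fix@G [fix=G main=C]
After op 12 (reset): HEAD=fix@A [fix=A main=C]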